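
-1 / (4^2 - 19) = 1 / 3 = 0.33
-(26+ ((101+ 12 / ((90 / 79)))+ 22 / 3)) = -2173 / 15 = -144.87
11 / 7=1.57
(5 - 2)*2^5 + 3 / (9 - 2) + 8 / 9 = 6131 / 63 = 97.32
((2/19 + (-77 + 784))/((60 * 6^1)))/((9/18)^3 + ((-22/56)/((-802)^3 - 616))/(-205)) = 994519253479640/63290953606239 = 15.71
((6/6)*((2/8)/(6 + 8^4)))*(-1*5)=-5/16408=-0.00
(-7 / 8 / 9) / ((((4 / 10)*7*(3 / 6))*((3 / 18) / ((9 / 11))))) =-15 / 44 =-0.34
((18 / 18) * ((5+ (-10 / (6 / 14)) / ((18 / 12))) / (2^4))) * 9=-95 / 16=-5.94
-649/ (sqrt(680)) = -649* sqrt(170)/ 340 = -24.89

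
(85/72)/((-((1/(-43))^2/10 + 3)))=-46225/117468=-0.39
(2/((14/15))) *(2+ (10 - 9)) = 45/7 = 6.43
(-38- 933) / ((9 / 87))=-28159 / 3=-9386.33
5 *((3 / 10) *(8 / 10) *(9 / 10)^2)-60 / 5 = -2757 / 250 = -11.03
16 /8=2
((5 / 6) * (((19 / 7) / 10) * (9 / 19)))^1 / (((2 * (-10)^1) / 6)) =-9 / 280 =-0.03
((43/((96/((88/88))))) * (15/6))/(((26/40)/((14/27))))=7525/8424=0.89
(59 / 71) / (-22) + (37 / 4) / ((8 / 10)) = 144013 / 12496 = 11.52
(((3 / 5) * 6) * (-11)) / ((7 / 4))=-792 / 35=-22.63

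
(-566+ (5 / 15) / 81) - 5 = -138752 / 243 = -571.00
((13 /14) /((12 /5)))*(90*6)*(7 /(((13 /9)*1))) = 2025 /2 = 1012.50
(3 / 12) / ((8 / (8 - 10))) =-1 / 16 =-0.06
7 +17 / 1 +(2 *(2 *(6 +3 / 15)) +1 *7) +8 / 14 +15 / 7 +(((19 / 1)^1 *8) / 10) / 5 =10772 / 175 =61.55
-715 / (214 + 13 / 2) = -1430 / 441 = -3.24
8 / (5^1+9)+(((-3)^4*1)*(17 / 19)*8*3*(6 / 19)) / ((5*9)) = 12.78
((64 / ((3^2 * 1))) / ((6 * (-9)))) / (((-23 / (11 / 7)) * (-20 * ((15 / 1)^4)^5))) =-88 / 65047009525453090667724609375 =-0.00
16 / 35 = 0.46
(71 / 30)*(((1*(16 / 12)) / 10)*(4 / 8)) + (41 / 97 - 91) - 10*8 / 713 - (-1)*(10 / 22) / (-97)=-30994870609 / 342346950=-90.54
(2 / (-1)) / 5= -0.40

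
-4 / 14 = -2 / 7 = -0.29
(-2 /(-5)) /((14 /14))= 2 /5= 0.40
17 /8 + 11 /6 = 95 /24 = 3.96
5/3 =1.67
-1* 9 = -9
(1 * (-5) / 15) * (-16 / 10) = 8 / 15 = 0.53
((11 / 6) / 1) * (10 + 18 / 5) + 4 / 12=379 / 15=25.27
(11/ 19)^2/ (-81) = -121/ 29241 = -0.00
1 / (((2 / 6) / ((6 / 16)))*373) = 9 / 2984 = 0.00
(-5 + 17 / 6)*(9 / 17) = -39 / 34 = -1.15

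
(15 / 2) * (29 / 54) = 145 / 36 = 4.03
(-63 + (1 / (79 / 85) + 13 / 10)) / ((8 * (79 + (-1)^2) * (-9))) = 47893 / 4550400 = 0.01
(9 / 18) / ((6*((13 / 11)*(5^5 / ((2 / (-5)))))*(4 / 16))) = -22 / 609375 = -0.00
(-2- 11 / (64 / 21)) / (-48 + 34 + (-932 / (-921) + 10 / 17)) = 5620863 / 12425216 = 0.45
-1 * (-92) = 92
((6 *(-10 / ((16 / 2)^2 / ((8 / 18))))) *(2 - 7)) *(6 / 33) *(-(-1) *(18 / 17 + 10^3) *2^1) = 425450 / 561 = 758.38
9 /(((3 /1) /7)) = 21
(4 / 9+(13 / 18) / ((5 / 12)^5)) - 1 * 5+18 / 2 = 1742408 / 28125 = 61.95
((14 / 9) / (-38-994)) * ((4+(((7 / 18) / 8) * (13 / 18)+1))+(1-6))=-637 / 12037248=-0.00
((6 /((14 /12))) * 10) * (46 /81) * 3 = 87.62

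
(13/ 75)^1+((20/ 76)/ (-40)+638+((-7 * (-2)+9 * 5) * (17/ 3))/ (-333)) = 637.16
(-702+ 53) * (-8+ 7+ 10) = -5841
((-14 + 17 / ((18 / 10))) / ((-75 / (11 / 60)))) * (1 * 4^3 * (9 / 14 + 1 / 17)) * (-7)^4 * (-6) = -413339696 / 57375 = -7204.18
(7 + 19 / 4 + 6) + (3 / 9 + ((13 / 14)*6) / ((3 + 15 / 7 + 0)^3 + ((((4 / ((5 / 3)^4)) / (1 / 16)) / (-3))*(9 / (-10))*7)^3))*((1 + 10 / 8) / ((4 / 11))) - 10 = 330150042445290259 / 33624071926152192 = 9.82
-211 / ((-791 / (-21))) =-633 / 113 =-5.60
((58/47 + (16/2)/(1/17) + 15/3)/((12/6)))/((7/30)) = 14325/47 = 304.79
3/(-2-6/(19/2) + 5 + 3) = 19/34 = 0.56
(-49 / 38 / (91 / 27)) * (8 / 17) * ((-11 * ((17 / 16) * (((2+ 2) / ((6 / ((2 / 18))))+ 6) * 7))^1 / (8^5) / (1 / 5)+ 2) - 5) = 76196239 / 137592832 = 0.55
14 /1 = 14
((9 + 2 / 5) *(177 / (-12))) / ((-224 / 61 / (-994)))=-12009863 / 320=-37530.82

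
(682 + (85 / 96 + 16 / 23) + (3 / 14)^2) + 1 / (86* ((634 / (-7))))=1008189068365 / 1474765152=683.63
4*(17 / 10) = 34 / 5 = 6.80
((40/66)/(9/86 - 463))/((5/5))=-1720/1313697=-0.00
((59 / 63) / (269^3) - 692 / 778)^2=180030848984285555226961 / 227558981642512006145169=0.79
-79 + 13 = -66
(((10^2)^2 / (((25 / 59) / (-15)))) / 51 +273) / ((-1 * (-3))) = -113359 / 51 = -2222.73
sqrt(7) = 2.65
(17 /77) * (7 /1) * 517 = 799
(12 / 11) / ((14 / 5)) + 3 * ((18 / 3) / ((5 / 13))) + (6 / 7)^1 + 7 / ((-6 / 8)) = 38.71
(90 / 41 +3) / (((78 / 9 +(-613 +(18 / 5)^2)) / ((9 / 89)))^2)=97048125 / 638866139847449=0.00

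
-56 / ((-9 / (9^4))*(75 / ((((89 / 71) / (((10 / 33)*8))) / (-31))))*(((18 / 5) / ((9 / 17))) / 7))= -34970859 / 3741700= -9.35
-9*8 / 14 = -36 / 7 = -5.14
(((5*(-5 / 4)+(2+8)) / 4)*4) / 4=15 / 16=0.94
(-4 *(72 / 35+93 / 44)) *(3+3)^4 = -8324208 / 385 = -21621.32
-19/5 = -3.80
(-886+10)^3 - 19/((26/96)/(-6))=-8738872416/13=-672220955.08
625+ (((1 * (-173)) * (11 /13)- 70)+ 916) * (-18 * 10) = -1628975 /13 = -125305.77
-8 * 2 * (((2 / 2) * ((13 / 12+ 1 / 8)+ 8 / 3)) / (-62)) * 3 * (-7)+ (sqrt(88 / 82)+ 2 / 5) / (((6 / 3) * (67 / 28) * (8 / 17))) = -13951 / 670+ 119 * sqrt(451) / 5494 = -20.36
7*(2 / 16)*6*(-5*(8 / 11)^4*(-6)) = 645120 / 14641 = 44.06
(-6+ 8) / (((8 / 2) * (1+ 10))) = 1 / 22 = 0.05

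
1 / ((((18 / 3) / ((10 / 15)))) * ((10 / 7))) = 7 / 90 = 0.08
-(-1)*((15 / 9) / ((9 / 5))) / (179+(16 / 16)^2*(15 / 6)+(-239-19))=-50 / 4131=-0.01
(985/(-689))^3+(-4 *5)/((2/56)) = -184122022265/327082769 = -562.92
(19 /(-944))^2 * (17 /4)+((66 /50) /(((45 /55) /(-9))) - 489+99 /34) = -500.61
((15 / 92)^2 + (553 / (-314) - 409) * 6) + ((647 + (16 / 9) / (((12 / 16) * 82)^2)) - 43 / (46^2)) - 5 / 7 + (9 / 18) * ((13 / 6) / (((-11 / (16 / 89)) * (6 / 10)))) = -2254629844008233387 / 1239963128634384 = -1818.30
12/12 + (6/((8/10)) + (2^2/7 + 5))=197/14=14.07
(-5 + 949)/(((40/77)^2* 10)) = 349811/1000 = 349.81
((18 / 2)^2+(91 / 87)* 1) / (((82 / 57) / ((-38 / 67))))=-2576818 / 79663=-32.35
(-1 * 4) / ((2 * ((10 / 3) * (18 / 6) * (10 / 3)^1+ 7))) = -6 / 121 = -0.05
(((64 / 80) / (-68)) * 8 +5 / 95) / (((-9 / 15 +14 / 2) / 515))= -3.34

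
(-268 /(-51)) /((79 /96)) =8576 /1343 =6.39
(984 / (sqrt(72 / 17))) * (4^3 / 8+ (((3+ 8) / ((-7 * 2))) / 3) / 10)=137309 * sqrt(34) / 210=3812.58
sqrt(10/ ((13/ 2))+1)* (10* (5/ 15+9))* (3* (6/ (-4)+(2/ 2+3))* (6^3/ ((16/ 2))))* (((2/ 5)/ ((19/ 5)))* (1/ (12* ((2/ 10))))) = 15750* sqrt(429)/ 247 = 1320.72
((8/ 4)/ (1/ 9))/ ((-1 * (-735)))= 6/ 245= 0.02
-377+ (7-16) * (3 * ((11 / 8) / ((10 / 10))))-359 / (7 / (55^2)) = -8710991 / 56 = -155553.41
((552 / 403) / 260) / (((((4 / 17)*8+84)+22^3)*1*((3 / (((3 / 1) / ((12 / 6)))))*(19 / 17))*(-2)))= -19941 / 181638435160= -0.00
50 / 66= 0.76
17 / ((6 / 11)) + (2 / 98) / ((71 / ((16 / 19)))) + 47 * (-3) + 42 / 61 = -2640530791 / 24192966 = -109.14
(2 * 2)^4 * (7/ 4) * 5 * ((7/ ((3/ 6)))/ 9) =31360/ 9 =3484.44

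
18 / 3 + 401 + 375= 782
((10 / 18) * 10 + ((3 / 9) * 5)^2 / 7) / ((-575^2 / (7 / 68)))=-1 / 539580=-0.00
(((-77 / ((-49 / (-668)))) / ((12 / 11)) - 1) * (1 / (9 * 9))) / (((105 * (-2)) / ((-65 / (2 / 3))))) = -65741 / 11907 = -5.52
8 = 8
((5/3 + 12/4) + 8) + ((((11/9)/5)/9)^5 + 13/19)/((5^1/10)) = 2905653673619938/207027823809375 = 14.04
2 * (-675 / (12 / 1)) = -225 / 2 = -112.50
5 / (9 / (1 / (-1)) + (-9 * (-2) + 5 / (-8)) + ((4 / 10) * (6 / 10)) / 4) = 1000 / 1687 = 0.59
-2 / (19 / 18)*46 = -1656 / 19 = -87.16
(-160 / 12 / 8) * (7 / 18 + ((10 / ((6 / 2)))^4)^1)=-100315 / 486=-206.41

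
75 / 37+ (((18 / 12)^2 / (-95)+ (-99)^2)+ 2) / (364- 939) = -121442347 / 8084500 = -15.02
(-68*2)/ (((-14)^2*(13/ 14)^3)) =-1904/ 2197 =-0.87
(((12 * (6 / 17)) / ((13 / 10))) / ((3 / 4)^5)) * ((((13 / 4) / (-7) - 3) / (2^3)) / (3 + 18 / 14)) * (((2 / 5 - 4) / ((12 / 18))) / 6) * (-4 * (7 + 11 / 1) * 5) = -99328 / 221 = -449.45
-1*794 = -794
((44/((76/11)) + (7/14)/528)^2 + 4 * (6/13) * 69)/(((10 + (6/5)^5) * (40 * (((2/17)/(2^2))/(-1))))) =-9338912273823125/816944253345792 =-11.43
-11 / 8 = -1.38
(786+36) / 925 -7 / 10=349 / 1850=0.19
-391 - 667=-1058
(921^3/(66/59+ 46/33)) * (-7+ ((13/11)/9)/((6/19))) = -20029781363421/9784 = -2047197604.60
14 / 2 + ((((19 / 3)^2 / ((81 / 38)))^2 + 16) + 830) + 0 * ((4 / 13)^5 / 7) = 641502697 / 531441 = 1207.10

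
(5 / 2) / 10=1 / 4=0.25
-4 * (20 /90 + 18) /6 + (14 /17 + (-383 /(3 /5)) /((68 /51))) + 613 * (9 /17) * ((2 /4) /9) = -866675 /1836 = -472.05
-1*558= -558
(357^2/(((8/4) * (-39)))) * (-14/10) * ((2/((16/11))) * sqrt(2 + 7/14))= 3271191 * sqrt(10)/2080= 4973.28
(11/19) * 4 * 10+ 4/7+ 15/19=3261/133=24.52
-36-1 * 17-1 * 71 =-124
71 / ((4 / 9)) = 639 / 4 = 159.75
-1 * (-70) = 70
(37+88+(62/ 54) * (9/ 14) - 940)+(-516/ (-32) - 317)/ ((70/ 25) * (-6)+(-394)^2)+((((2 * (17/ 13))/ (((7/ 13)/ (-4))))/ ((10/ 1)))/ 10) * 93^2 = -8131539740839/ 3259603200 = -2494.64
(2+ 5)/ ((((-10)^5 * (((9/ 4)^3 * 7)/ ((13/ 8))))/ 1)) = -13/ 9112500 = -0.00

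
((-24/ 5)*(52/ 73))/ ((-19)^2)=-1248/ 131765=-0.01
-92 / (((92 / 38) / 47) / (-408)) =728688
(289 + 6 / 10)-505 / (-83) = 122709 / 415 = 295.68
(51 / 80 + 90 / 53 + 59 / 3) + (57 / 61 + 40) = 48833849 / 775920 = 62.94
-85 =-85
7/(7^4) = 1/343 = 0.00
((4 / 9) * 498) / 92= 166 / 69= 2.41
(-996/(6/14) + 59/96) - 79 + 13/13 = -230533/96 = -2401.39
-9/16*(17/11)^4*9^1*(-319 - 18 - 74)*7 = 19463483277/234256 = 83086.38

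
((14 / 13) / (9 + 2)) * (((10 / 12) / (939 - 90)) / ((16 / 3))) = 0.00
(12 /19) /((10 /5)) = 6 /19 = 0.32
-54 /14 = -27 /7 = -3.86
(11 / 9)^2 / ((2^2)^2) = 121 / 1296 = 0.09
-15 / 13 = -1.15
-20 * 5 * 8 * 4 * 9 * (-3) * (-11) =-950400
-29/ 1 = -29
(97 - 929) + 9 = -823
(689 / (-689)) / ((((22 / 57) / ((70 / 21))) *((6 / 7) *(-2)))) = 665 / 132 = 5.04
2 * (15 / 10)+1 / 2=7 / 2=3.50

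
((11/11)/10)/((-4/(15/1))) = -3/8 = -0.38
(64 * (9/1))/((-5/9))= -5184/5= -1036.80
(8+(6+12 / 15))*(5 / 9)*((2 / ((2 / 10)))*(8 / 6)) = 2960 / 27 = 109.63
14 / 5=2.80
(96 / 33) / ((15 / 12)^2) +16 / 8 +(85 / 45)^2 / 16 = 4.08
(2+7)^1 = 9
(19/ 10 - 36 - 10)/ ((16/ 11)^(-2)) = -56448/ 605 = -93.30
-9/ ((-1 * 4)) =9/ 4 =2.25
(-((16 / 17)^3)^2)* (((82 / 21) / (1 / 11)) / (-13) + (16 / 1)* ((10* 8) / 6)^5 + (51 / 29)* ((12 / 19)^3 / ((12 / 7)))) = -497553553319624915812352 / 106169554484469567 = -4686405.21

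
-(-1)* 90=90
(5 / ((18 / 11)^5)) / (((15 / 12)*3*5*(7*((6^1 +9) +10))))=161051 / 1240029000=0.00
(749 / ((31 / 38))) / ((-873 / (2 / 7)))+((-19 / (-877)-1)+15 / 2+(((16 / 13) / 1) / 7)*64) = 75480967787 / 4319633682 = 17.47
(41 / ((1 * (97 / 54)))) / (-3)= -738 / 97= -7.61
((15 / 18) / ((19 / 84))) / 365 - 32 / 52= -10914 / 18031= -0.61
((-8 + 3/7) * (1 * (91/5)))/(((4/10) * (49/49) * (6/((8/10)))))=-689/15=-45.93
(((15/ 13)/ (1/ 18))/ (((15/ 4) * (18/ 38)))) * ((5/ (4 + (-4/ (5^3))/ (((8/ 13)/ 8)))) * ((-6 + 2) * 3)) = -35625/ 182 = -195.74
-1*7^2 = -49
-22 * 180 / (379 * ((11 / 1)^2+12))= -3960 / 50407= -0.08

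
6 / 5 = 1.20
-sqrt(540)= -6*sqrt(15)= -23.24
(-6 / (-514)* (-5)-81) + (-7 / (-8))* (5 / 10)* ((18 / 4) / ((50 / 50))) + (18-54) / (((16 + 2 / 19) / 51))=-1587969 / 8224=-193.09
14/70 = 1/5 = 0.20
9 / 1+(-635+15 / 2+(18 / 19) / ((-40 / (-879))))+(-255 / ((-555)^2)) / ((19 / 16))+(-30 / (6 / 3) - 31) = -1004569181 / 1560660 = -643.68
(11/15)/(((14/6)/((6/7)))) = 66/245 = 0.27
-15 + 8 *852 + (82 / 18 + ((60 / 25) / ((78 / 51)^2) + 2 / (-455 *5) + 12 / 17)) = 30802801657 / 4524975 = 6807.29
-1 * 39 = -39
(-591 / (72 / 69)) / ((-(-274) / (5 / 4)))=-2.58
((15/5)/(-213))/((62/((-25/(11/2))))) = 0.00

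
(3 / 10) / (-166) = -3 / 1660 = -0.00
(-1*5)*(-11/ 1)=55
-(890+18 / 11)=-9808 / 11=-891.64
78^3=474552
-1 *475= -475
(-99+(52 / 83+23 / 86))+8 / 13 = -9046549 / 92794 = -97.49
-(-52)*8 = 416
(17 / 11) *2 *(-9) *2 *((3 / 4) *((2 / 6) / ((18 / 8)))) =-68 / 11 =-6.18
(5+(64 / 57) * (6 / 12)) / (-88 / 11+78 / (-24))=-1268 / 2565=-0.49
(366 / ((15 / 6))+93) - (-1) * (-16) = 1117 / 5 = 223.40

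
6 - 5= 1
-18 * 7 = -126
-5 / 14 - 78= -1097 / 14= -78.36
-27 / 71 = -0.38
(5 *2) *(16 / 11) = 160 / 11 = 14.55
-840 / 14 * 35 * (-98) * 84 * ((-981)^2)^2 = 16010344836465991200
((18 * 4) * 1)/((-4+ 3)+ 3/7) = -126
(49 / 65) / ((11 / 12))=588 / 715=0.82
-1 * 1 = -1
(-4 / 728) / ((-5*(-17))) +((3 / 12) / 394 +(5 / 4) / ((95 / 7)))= 21465123 / 231616840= 0.09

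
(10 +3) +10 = 23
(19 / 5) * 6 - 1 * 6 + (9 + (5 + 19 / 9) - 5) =27.91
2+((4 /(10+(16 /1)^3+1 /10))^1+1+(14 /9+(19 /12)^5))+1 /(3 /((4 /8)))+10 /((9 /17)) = 114307547173 /3405763584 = 33.56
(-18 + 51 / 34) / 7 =-33 / 14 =-2.36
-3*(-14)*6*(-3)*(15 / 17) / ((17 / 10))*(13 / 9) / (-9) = 18200 / 289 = 62.98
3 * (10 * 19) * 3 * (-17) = -29070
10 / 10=1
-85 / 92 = -0.92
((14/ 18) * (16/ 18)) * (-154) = -106.47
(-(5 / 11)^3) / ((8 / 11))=-125 / 968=-0.13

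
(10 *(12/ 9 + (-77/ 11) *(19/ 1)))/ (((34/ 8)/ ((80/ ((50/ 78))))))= -657280/ 17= -38663.53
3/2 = 1.50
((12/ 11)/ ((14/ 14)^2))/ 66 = 2/ 121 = 0.02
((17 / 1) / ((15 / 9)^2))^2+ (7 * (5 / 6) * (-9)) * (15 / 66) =701871 / 27500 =25.52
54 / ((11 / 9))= 486 / 11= 44.18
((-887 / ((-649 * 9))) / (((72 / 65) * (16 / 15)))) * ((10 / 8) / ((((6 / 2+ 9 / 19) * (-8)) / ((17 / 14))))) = -465564125 / 66319368192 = -0.01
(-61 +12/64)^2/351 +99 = 9842473/89856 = 109.54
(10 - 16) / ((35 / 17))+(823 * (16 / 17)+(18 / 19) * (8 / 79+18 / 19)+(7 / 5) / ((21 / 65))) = 39554321407 / 50906415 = 777.00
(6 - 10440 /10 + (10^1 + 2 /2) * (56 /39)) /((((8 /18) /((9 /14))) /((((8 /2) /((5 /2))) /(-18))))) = 59799 /455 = 131.43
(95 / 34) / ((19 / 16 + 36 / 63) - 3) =-5320 / 2363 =-2.25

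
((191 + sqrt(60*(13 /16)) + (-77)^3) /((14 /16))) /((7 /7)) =-3650736 /7 + 4*sqrt(195) /7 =-521525.73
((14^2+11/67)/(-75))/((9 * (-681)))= 4381/10266075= 0.00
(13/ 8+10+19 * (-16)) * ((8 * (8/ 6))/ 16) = -2339/ 12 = -194.92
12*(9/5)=108/5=21.60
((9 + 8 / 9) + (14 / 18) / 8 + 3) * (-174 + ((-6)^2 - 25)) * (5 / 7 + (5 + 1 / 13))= -80317435 / 6552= -12258.46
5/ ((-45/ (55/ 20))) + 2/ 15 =-31/ 180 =-0.17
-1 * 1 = -1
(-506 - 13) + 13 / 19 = -9848 / 19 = -518.32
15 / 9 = 5 / 3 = 1.67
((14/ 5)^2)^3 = 481.89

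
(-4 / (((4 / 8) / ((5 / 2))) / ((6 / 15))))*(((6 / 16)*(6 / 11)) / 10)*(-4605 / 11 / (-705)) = -2763 / 28435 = -0.10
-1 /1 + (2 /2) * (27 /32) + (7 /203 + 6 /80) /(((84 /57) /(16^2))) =612653 /32480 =18.86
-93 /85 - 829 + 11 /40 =-564277 /680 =-829.82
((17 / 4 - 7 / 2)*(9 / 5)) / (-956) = -27 / 19120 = -0.00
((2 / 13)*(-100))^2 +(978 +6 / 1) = 206296 / 169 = 1220.69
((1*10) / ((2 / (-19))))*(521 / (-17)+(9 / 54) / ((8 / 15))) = 783845 / 272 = 2881.78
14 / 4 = 7 / 2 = 3.50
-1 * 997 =-997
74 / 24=37 / 12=3.08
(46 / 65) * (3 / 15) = 46 / 325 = 0.14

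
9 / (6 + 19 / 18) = 162 / 127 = 1.28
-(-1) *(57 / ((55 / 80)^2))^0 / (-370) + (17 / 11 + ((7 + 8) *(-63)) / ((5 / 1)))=-762951 / 4070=-187.46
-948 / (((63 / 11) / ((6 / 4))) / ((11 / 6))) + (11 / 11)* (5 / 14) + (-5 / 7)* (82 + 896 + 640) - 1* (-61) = -65081 / 42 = -1549.55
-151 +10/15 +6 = -433/3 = -144.33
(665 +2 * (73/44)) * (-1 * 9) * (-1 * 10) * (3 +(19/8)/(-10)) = 29244267/176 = 166160.61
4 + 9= 13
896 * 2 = 1792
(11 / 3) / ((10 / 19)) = 209 / 30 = 6.97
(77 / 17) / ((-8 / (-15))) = 1155 / 136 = 8.49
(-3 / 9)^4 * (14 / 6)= 7 / 243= 0.03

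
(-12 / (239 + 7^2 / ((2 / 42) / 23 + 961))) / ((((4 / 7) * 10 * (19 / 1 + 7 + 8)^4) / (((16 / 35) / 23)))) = -696246 / 5328752238058225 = -0.00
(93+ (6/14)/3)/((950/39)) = 12714/3325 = 3.82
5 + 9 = 14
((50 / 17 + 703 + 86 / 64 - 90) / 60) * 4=335803 / 8160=41.15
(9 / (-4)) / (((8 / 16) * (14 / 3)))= -27 / 28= -0.96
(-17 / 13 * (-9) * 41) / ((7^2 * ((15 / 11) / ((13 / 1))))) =23001 / 245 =93.88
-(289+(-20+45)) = -314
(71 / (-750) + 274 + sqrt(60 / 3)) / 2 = 139.19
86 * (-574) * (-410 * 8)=161913920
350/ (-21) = -50/ 3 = -16.67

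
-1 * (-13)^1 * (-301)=-3913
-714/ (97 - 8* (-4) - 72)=-238/ 19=-12.53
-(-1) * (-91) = -91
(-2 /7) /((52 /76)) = -38 /91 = -0.42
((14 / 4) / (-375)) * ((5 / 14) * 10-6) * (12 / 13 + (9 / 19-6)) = -6443 / 61750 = -0.10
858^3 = 631628712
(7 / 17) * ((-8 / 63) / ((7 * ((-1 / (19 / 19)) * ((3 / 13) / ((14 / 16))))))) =13 / 459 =0.03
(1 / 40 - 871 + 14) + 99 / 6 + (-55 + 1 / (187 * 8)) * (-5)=-2114889 / 3740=-565.48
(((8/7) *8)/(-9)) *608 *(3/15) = -38912/315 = -123.53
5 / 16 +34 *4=2181 / 16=136.31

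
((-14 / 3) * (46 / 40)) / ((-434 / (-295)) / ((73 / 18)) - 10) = 693427 / 1245228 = 0.56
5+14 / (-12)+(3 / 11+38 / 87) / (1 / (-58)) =-37.32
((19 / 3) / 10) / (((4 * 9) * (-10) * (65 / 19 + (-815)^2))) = -361 / 136299672000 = -0.00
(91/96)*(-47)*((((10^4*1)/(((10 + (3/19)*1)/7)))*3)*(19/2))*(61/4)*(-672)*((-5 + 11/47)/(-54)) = 7914121738.63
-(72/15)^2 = -576/25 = -23.04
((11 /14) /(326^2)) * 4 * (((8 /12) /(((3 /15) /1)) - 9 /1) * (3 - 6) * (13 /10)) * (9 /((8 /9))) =196911 /29757280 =0.01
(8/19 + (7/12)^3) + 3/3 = 53173/32832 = 1.62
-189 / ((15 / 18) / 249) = -282366 / 5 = -56473.20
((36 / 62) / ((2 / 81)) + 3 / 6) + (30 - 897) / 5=-46309 / 310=-149.38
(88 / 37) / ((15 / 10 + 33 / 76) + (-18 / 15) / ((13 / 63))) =-39520 / 64491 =-0.61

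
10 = 10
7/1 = 7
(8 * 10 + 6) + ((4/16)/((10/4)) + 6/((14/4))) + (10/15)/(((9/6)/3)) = 18721/210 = 89.15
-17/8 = -2.12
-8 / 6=-4 / 3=-1.33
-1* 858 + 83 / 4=-837.25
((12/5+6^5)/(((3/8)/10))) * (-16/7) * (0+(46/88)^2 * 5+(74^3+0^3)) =-23246787268288/121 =-192122208828.83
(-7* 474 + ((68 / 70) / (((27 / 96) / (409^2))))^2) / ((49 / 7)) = 33124628665757434 / 694575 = 47690499464.79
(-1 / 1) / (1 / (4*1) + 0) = -4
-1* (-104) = 104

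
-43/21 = -2.05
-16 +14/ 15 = -226/ 15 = -15.07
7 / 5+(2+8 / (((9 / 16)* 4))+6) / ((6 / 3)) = 323 / 45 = 7.18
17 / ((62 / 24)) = 204 / 31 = 6.58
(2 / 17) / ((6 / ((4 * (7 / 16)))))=7 / 204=0.03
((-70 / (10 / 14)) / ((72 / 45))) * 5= -1225 / 4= -306.25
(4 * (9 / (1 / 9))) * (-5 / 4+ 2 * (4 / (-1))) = -2997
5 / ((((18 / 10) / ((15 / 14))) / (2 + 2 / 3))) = 7.94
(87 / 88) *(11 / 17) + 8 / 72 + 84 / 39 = 46219 / 15912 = 2.90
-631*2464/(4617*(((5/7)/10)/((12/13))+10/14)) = -12438272/29241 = -425.37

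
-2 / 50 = -1 / 25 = -0.04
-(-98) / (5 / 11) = 1078 / 5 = 215.60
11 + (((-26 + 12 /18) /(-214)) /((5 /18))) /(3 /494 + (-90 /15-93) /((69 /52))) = 1661913813 /151161575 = 10.99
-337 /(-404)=337 /404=0.83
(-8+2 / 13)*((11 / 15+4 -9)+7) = -1394 / 65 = -21.45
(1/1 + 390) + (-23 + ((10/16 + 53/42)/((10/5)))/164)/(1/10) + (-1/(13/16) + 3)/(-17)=980044301/6088992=160.95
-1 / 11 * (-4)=4 / 11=0.36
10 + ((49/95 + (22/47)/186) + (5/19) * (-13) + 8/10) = 655859/83049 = 7.90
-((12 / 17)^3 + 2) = -11554 / 4913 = -2.35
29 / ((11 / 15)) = 435 / 11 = 39.55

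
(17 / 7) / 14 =17 / 98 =0.17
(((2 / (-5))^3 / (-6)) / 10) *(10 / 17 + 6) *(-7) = -1568 / 31875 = -0.05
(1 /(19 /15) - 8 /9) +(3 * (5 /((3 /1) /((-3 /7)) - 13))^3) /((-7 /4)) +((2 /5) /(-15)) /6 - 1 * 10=-1608301 /159600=-10.08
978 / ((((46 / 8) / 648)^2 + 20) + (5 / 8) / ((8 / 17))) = 6570657792 / 143292769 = 45.85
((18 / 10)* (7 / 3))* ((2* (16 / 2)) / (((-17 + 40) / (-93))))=-31248 / 115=-271.72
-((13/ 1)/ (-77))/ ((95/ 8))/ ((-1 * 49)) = -104/ 358435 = -0.00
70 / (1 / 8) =560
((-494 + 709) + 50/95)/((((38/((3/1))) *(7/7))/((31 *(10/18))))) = 211575/722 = 293.04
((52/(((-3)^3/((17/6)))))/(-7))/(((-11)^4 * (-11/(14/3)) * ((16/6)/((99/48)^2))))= -221/6133248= -0.00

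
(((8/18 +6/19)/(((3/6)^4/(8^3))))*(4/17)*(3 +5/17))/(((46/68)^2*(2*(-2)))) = -238551040/90459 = -2637.12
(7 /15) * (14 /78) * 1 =49 /585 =0.08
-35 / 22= -1.59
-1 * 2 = -2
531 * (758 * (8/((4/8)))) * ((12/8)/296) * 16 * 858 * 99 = 1641071285568/37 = 44353277988.32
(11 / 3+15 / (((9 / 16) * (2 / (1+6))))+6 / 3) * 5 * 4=1980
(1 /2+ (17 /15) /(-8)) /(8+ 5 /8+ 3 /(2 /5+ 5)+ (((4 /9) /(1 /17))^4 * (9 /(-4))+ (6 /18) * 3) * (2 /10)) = -10449 /42489215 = -0.00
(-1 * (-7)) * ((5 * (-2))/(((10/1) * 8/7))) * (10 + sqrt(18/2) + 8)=-1029/8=-128.62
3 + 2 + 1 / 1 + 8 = 14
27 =27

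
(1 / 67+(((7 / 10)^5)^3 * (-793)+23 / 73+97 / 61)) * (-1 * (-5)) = -550355701174032166449 / 59670200000000000000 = -9.22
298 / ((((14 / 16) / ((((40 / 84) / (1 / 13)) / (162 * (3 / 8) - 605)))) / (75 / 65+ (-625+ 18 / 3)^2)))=-474998458880 / 320019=-1484282.05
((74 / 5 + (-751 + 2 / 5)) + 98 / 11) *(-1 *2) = 79958 / 55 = 1453.78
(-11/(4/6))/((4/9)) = -297/8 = -37.12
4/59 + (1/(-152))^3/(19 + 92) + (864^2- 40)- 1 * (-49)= 17168743590323653/22998830592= 746505.07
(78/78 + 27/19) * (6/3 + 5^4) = 1518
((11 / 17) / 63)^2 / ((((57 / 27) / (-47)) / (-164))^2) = 1406.27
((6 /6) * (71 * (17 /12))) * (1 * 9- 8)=1207 /12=100.58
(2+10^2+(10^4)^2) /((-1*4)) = -50000051 /2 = -25000025.50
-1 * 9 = -9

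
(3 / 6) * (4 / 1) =2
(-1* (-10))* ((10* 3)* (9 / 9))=300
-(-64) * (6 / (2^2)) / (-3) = -32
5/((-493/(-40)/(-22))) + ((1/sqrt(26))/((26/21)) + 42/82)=-170047/20213 + 21 * sqrt(26)/676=-8.25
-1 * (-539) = 539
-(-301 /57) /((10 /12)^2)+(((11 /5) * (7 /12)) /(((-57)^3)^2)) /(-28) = 312956886223241 /41155736698800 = 7.60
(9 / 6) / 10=3 / 20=0.15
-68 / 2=-34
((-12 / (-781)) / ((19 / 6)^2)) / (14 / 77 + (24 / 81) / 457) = 2665224 / 317388673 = 0.01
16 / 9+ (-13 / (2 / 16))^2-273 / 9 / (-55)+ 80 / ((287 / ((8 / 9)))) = 170771239 / 15785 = 10818.58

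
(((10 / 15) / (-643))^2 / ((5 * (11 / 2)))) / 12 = 2 / 613971765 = 0.00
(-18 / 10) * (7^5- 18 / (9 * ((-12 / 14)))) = -151284 / 5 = -30256.80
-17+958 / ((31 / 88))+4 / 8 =167585 / 62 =2702.98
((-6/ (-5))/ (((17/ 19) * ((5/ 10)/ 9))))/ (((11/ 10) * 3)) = 1368/ 187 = 7.32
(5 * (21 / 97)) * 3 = 315 / 97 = 3.25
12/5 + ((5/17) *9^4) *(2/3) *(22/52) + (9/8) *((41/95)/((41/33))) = 91885341/167960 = 547.07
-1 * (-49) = 49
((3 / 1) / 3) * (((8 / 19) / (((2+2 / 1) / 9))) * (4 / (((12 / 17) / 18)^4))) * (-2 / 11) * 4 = -243547236 / 209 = -1165297.78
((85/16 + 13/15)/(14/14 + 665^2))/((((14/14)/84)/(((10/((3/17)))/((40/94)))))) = 0.16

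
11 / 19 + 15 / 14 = 1.65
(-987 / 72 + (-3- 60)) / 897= -0.09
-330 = -330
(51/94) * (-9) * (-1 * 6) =1377/47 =29.30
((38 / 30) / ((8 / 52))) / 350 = 247 / 10500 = 0.02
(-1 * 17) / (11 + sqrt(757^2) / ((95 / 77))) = -1615 / 59334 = -0.03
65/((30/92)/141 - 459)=-140530/992353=-0.14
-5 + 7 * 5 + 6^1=36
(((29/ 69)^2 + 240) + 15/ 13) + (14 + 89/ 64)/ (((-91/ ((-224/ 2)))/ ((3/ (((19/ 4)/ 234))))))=3575885362/ 1175967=3040.80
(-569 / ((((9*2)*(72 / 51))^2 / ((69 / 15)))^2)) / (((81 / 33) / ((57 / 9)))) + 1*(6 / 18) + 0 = 0.26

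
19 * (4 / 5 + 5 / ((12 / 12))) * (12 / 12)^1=551 / 5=110.20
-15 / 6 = -5 / 2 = -2.50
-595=-595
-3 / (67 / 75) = -225 / 67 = -3.36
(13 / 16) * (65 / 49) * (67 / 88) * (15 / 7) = 849225 / 482944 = 1.76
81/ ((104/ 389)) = 31509/ 104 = 302.97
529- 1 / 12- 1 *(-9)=6455 / 12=537.92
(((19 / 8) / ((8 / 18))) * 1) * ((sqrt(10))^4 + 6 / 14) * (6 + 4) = 601065 / 112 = 5366.65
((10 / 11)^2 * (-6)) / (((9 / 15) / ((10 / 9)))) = -10000 / 1089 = -9.18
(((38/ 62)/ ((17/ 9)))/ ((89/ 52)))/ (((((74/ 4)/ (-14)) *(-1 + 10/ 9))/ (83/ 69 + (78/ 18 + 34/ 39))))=-330257088/ 39914453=-8.27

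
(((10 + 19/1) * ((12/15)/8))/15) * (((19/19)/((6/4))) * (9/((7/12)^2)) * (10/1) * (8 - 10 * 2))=-100224/245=-409.08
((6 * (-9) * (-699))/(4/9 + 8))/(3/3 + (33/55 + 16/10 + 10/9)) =7643565/7372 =1036.84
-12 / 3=-4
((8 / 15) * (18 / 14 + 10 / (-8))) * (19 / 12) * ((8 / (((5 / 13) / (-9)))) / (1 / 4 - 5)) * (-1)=-208 / 175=-1.19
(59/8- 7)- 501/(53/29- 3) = 58167/136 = 427.70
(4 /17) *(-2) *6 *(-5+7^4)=-115008 /17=-6765.18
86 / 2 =43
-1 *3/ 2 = -3/ 2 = -1.50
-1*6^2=-36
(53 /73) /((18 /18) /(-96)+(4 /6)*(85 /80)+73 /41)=208608 /712115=0.29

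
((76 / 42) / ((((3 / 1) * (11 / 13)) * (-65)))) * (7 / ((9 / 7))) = -266 / 4455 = -0.06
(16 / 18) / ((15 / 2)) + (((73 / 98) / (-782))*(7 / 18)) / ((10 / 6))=349679 / 2955960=0.12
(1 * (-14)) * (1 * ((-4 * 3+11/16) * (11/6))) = 13937/48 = 290.35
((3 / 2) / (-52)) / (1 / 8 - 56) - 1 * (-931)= 1803348 / 1937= 931.00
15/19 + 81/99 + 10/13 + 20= 22.38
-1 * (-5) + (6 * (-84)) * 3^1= -1507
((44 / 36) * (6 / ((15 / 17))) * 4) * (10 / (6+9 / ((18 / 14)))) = 2992 / 117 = 25.57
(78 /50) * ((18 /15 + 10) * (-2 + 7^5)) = 7340424 /25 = 293616.96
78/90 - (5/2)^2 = -323/60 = -5.38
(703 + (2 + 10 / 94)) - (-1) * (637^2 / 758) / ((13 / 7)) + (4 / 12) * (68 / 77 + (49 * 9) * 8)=17855343731 / 8229606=2169.65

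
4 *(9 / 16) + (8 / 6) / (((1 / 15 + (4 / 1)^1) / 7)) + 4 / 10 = 6033 / 1220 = 4.95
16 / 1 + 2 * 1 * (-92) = -168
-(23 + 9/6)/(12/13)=-637/24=-26.54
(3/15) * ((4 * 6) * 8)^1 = 192/5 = 38.40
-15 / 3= -5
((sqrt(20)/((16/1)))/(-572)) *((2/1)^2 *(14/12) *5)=-35 *sqrt(5)/6864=-0.01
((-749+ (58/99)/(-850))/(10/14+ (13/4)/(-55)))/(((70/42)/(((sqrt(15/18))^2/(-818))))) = 220599428/315700965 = 0.70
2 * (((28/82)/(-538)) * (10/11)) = -140/121319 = -0.00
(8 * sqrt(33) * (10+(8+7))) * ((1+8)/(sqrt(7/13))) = 1800 * sqrt(3003)/7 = 14091.33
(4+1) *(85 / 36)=425 / 36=11.81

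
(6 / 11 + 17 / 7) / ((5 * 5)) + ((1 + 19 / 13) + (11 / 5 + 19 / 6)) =1193267 / 150150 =7.95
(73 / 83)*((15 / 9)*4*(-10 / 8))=-1825 / 249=-7.33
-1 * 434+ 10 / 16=-3467 / 8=-433.38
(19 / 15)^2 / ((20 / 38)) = 6859 / 2250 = 3.05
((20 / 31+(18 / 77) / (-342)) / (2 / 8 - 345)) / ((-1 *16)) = 29229 / 250167148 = 0.00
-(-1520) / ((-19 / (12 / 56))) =-120 / 7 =-17.14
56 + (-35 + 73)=94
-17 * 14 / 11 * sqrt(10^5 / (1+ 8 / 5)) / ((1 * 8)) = -14875 * sqrt(26) / 143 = -530.41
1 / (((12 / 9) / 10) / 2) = 15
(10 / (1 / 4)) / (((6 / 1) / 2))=13.33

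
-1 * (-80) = 80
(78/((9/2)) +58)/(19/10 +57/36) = 21.63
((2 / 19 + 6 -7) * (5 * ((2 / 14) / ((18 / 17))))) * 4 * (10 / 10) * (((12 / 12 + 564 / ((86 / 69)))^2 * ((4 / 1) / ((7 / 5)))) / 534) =-10990352128900 / 4136569857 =-2656.88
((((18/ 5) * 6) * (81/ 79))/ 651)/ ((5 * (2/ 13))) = 18954/ 428575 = 0.04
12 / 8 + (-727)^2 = 1057061 / 2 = 528530.50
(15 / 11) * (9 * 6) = 73.64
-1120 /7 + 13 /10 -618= -776.70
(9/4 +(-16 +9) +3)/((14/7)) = -7/8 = -0.88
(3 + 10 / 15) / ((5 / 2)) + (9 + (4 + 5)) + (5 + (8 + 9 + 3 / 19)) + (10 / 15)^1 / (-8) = 47357 / 1140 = 41.54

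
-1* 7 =-7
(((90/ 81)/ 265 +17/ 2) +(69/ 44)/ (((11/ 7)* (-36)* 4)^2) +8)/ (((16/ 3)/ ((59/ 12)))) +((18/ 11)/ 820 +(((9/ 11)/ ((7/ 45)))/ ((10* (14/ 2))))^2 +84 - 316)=-13318579258615925683/ 61438929633607680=-216.78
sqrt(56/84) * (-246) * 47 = -3854 * sqrt(6) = -9440.33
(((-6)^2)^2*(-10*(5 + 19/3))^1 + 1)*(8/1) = -1175032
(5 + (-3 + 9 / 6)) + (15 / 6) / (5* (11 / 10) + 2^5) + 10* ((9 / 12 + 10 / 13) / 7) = 5.74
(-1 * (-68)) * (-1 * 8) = -544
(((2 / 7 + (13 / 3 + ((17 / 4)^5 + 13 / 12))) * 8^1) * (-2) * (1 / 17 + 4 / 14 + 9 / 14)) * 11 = -77393920285 / 319872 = -241952.78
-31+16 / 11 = -325 / 11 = -29.55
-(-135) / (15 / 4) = 36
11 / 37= 0.30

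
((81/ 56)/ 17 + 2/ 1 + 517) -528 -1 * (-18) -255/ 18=-14513/ 2856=-5.08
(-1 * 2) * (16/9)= -32/9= -3.56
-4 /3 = -1.33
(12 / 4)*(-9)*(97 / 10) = -2619 / 10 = -261.90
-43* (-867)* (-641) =-23897121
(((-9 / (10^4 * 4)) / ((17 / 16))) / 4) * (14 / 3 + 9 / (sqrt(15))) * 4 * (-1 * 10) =27 * sqrt(15) / 21250 + 21 / 2125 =0.01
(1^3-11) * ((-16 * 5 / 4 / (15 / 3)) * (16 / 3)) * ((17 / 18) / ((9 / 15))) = 27200 / 81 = 335.80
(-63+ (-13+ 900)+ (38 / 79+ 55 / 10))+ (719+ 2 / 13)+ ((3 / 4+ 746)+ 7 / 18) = 84897833 / 36972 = 2296.27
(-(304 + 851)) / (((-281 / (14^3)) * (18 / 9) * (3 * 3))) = 528220 / 843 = 626.60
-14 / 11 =-1.27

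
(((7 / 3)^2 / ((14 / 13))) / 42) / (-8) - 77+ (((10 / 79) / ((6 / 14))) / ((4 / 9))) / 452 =-594000167 / 7712928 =-77.01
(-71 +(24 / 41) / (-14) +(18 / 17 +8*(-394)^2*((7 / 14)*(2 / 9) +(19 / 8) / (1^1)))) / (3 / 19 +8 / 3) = 2575846918607 / 2356557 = 1093055.22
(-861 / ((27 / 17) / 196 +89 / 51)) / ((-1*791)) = 1229508 / 1980325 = 0.62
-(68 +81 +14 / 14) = -150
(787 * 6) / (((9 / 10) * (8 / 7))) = 27545 / 6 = 4590.83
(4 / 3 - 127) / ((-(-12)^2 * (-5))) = -377 / 2160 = -0.17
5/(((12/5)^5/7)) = 109375/248832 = 0.44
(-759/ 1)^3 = -437245479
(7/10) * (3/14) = 3/20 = 0.15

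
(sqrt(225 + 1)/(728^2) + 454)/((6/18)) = 3 * sqrt(226)/529984 + 1362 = 1362.00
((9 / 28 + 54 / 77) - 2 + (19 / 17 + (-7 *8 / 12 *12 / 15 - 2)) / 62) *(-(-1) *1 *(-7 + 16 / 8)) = 365809 / 69564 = 5.26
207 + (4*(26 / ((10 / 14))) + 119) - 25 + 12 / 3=2253 / 5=450.60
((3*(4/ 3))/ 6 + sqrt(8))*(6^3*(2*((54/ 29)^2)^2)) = 2448880128/ 707281 + 7346640384*sqrt(2)/ 707281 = 18152.05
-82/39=-2.10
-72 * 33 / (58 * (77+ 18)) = -1188 / 2755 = -0.43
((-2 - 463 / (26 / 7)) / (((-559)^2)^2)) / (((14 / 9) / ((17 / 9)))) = -55981 / 35542552631404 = -0.00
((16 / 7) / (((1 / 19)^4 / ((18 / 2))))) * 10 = 187662240 / 7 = 26808891.43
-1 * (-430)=430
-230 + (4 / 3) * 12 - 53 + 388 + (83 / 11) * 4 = 1663 / 11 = 151.18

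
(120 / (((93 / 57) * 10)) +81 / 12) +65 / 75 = 27847 / 1860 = 14.97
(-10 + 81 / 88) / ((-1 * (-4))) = -2.27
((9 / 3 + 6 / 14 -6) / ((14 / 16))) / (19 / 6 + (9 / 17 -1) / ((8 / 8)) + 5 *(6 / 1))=-14688 / 163415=-0.09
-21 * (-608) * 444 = 5668992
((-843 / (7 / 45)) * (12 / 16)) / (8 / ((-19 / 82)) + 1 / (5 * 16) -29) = 43245900 / 675787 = 63.99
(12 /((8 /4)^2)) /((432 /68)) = 17 /36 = 0.47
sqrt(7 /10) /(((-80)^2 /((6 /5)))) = 3 * sqrt(70) /160000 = 0.00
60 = 60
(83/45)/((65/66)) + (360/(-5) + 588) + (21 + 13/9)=1580428/2925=540.32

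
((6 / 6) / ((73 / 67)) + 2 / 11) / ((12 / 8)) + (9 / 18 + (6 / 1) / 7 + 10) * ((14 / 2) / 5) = 400691 / 24090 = 16.63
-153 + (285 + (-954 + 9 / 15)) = -4107 / 5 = -821.40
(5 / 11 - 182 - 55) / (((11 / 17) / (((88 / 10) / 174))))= -18.49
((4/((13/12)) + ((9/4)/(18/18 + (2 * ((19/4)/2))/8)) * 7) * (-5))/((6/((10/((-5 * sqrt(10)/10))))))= 5000 * sqrt(10)/221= 71.54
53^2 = 2809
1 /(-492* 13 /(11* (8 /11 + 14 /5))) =-0.01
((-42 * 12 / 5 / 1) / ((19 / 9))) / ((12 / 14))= -5292 / 95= -55.71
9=9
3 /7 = 0.43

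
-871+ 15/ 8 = -6953/ 8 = -869.12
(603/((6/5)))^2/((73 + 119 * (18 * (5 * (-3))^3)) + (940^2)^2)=1010025/3122966923292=0.00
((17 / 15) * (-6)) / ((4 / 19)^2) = -153.42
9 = 9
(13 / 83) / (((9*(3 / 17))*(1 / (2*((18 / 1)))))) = 884 / 249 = 3.55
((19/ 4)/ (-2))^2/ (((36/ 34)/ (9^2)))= 55233/ 128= 431.51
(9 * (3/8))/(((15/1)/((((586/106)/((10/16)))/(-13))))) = -2637/17225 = -0.15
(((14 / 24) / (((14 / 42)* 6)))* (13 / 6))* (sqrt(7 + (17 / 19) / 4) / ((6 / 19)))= 5.38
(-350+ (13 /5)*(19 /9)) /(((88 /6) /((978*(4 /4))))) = -2526989 /110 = -22972.63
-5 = -5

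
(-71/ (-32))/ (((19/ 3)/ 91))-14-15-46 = -26217/ 608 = -43.12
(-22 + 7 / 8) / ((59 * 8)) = -169 / 3776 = -0.04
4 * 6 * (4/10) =48/5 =9.60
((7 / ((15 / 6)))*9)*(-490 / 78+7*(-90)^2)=18572862 / 13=1428681.69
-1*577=-577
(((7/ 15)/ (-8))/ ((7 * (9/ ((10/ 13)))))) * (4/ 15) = -1/ 5265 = -0.00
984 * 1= 984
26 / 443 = 0.06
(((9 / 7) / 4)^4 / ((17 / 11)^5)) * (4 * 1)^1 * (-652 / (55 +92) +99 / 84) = -674498498355 / 42763457585408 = -0.02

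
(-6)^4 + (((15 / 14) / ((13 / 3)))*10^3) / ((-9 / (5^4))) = -15874.33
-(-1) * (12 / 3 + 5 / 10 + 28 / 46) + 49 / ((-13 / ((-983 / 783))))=4607747 / 468234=9.84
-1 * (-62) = 62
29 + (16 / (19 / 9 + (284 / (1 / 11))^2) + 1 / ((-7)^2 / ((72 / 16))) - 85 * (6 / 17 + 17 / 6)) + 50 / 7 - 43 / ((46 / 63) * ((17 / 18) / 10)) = -858.15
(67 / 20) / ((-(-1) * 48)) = 67 / 960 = 0.07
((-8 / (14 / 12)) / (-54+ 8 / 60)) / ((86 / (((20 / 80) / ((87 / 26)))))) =195 / 1763258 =0.00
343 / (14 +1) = 343 / 15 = 22.87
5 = 5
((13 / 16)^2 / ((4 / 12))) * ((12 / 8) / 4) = 1521 / 2048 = 0.74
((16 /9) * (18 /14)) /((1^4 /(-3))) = -48 /7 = -6.86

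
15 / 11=1.36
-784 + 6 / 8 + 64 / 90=-140857 / 180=-782.54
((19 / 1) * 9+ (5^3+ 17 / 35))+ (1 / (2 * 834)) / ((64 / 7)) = 296.49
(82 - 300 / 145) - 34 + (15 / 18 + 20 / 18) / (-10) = 47749 / 1044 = 45.74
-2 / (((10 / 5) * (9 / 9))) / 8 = -1 / 8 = -0.12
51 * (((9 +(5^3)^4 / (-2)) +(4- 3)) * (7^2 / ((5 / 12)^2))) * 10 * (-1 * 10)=175710923105760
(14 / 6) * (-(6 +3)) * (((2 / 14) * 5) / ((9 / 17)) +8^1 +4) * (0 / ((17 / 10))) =0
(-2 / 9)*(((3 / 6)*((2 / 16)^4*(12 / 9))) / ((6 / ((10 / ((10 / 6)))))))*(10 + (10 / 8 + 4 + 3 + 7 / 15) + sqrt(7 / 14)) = -1123 / 1658880 - sqrt(2) / 55296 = -0.00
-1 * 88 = -88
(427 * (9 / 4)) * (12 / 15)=3843 / 5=768.60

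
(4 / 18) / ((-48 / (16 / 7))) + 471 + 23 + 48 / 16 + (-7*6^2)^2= 12096187 / 189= 64000.99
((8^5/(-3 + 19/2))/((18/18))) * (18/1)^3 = 382205952/13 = 29400457.85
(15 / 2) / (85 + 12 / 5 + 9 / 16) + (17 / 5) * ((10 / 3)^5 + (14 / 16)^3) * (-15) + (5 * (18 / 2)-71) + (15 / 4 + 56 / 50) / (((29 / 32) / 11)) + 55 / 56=-31084379935667587 / 1481080204800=-20987.64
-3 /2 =-1.50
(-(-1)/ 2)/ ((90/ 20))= 1/ 9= 0.11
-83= -83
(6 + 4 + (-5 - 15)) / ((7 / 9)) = -90 / 7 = -12.86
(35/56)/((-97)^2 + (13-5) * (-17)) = 0.00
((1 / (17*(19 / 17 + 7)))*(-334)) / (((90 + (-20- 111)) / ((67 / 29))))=11189 / 82041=0.14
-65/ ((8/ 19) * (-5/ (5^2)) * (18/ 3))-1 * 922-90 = -883.35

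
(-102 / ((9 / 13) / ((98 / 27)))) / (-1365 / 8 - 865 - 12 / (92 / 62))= 7970144 / 15555483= 0.51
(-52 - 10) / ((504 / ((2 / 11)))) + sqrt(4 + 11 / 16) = -31 / 1386 + 5*sqrt(3) / 4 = 2.14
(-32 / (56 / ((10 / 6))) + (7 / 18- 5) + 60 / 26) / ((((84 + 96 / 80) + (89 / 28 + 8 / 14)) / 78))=-106660 / 37359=-2.86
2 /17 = 0.12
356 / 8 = 89 / 2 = 44.50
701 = 701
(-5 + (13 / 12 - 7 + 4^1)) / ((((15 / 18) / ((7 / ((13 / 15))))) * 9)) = -581 / 78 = -7.45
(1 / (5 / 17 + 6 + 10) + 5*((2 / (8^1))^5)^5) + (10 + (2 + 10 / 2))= 5321002959738242409 / 311874274195406848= 17.06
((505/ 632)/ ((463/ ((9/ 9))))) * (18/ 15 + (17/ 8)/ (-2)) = 1111/ 4681856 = 0.00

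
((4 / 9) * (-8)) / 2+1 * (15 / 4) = 71 / 36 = 1.97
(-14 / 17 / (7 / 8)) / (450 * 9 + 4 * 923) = -8 / 65807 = -0.00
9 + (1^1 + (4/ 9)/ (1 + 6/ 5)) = 1010/ 99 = 10.20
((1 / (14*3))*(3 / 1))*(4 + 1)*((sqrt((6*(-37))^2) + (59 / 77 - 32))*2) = 73445 / 539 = 136.26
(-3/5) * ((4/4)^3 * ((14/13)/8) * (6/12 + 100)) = -4221/520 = -8.12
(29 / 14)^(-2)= 196 / 841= 0.23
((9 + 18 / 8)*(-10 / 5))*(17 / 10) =-153 / 4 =-38.25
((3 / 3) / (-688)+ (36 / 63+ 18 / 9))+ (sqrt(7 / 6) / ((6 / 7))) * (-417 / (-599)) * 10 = 12377 / 4816+ 4865 * sqrt(42) / 3594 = 11.34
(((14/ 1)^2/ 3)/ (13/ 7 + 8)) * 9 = 1372/ 23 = 59.65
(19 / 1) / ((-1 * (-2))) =19 / 2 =9.50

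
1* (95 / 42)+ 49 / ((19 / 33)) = 87.37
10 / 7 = 1.43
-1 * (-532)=532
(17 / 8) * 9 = 153 / 8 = 19.12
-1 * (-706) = 706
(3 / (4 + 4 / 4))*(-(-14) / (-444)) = -7 / 370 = -0.02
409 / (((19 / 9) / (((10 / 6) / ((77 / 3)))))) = 18405 / 1463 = 12.58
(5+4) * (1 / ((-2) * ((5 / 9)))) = -81 / 10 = -8.10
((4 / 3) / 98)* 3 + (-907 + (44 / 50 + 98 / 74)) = -41008014 / 45325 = -904.75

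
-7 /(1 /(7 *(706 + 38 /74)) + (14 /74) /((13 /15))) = -616117229 /19231432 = -32.04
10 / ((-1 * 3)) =-10 / 3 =-3.33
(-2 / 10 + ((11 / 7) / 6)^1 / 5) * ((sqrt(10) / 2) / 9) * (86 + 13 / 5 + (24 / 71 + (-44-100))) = 605957 * sqrt(10) / 1341900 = 1.43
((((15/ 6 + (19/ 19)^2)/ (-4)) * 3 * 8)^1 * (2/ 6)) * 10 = -70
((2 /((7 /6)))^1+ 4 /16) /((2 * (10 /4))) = 11 /28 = 0.39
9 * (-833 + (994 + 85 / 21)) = 10398 / 7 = 1485.43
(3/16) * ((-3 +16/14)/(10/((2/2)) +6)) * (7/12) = -13/1024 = -0.01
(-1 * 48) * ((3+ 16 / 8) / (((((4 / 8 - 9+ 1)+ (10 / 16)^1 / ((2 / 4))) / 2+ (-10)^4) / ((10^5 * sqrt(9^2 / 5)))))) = -9662.83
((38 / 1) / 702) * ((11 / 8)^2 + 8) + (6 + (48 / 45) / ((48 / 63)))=297101 / 37440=7.94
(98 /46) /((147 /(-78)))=-26 /23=-1.13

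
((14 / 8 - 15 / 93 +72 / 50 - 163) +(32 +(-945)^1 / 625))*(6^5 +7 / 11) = -171684031113 / 170500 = -1006944.46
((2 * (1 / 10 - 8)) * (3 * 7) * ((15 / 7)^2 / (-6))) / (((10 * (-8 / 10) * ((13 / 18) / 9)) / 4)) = -287955 / 182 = -1582.17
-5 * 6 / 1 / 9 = -10 / 3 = -3.33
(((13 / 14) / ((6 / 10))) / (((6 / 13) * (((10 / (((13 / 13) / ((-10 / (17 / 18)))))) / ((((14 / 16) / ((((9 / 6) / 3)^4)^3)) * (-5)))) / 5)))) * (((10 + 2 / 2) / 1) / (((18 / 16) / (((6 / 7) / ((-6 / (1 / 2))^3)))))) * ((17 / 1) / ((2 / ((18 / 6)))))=-5372510 / 15309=-350.94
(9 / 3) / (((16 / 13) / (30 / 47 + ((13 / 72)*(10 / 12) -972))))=-256353149 / 108288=-2367.33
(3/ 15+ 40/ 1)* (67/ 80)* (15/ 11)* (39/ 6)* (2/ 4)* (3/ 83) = 1575639/ 292160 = 5.39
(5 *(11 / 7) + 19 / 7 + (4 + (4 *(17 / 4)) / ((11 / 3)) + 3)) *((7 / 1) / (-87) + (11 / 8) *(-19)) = -5198115 / 8932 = -581.97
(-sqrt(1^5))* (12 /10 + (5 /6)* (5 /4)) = -269 /120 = -2.24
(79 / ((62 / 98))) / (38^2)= 3871 / 44764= 0.09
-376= -376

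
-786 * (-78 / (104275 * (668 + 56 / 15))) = 45981 / 52533745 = 0.00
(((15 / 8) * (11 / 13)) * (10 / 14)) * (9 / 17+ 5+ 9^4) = 7084275 / 952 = 7441.47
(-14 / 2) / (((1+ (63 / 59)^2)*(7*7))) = -3481 / 52150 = -0.07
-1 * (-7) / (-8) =-7 / 8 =-0.88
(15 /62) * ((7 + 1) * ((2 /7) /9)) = 40 /651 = 0.06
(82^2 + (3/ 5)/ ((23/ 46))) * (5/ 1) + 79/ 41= 1378745/ 41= 33627.93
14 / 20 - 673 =-6723 / 10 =-672.30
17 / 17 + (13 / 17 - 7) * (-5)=547 / 17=32.18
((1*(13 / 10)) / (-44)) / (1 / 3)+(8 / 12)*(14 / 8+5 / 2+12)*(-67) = -958217 / 1320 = -725.92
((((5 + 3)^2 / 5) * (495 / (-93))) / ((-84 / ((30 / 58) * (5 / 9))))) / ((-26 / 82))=-180400 / 245427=-0.74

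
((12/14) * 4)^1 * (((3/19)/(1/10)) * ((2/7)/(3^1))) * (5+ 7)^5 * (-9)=-1074954240/931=-1154623.24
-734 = -734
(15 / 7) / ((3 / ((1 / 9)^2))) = 5 / 567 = 0.01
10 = 10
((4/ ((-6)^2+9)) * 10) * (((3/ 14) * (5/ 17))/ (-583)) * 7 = -20/ 29733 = -0.00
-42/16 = -21/8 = -2.62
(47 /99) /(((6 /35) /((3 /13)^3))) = 1645 /48334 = 0.03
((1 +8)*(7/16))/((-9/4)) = -7/4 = -1.75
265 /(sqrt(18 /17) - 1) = 4505+795 * sqrt(34) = 9140.61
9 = 9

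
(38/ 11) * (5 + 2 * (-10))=-570/ 11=-51.82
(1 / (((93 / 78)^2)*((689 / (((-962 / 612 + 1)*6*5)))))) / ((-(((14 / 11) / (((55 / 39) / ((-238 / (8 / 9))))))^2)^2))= 1071794405000000 / 208610667416935587884671773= 0.00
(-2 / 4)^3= -0.12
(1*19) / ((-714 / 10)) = -95 / 357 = -0.27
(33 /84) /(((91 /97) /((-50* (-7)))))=146.57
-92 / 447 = -0.21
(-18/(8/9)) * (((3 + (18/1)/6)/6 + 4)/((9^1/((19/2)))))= -855/8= -106.88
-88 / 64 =-11 / 8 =-1.38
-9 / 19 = -0.47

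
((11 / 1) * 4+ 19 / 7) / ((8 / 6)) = 981 / 28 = 35.04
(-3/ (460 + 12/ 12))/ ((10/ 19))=-0.01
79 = 79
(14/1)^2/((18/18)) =196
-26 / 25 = -1.04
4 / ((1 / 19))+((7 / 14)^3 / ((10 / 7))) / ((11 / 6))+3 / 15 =76.25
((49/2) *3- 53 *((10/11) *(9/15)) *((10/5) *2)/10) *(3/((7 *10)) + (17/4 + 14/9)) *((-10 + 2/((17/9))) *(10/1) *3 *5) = -635929962/1309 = -485813.57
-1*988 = -988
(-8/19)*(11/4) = -22/19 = -1.16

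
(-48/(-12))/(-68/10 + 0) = -10/17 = -0.59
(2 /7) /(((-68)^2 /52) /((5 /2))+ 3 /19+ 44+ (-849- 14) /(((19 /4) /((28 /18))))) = -22230 /15786071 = -0.00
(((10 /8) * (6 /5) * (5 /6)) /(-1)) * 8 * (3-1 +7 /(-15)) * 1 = -46 /3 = -15.33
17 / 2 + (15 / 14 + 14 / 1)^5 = 418231773555 / 537824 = 777636.87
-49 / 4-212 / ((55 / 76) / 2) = -131591 / 220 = -598.14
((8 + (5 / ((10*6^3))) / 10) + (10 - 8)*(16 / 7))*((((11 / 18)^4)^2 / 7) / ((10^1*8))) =81492172713127 / 186616420378214400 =0.00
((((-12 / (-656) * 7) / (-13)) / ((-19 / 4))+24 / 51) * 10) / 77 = 813730 / 13256243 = 0.06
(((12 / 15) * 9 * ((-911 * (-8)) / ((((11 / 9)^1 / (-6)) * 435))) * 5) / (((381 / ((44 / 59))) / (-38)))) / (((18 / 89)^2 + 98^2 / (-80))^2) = 1201035146676756480 / 78542021990582133457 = 0.02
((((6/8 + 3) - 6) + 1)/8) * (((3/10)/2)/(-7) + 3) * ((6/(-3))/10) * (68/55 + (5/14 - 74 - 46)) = -38019141/3449600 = -11.02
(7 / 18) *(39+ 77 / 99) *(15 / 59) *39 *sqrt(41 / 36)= 81445 *sqrt(41) / 3186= 163.69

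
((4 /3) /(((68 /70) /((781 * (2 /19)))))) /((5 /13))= 284284 /969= 293.38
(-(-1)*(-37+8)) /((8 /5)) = -145 /8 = -18.12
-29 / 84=-0.35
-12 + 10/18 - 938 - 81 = -9274/9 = -1030.44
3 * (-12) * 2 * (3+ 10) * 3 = -2808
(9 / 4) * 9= 81 / 4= 20.25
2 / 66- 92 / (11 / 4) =-1103 / 33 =-33.42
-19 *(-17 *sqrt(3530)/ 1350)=323 *sqrt(3530)/ 1350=14.22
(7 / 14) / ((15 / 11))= 11 / 30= 0.37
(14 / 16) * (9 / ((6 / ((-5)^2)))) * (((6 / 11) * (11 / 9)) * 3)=525 / 8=65.62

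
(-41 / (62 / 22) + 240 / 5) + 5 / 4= 4303 / 124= 34.70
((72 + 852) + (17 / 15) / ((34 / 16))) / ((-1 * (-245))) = 13868 / 3675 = 3.77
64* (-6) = -384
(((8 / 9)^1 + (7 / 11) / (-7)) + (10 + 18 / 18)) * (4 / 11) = 4672 / 1089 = 4.29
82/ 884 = 41/ 442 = 0.09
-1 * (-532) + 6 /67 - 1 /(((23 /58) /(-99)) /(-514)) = -196923046 /1541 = -127789.13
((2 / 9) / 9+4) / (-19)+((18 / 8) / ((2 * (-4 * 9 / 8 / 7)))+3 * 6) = 98731 / 6156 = 16.04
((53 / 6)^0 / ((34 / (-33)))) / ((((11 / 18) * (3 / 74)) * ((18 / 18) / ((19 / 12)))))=-2109 / 34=-62.03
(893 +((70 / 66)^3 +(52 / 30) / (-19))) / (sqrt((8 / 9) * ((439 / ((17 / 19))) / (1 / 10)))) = 1526238533 * sqrt(708985) / 94920997050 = 13.54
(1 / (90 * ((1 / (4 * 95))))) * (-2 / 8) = -19 / 18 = -1.06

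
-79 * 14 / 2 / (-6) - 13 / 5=2687 / 30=89.57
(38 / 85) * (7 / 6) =133 / 255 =0.52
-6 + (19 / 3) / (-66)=-1207 / 198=-6.10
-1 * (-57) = 57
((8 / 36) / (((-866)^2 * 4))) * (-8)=-1 / 1687401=-0.00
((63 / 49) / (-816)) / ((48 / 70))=-5 / 2176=-0.00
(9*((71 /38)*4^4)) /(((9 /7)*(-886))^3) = -389648 /133798054473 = -0.00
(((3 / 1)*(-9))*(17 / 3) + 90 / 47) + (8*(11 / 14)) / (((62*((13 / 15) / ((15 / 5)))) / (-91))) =-266661 / 1457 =-183.02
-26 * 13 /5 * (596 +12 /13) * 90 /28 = -907920 /7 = -129702.86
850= 850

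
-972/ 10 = -486/ 5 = -97.20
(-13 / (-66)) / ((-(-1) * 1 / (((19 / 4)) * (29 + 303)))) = 20501 / 66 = 310.62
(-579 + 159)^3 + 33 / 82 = -74087999.60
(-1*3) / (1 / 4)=-12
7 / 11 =0.64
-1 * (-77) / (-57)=-77 / 57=-1.35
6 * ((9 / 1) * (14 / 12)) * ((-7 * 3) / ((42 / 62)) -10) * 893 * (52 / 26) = -4613238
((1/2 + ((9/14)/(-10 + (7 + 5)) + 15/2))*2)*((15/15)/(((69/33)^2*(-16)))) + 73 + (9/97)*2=838468383/11494112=72.95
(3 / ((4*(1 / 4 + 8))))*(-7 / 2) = -7 / 22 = -0.32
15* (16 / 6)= 40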